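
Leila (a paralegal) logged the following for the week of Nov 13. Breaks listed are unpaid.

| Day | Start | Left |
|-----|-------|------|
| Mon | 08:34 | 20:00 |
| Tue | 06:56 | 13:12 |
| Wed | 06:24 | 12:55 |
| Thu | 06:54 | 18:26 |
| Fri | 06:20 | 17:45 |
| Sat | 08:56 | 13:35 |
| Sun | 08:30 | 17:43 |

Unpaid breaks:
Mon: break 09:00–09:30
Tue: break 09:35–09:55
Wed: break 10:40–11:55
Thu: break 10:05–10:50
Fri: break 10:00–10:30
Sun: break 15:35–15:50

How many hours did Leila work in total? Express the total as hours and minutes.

57 h 27 min

Mon: 08:34–20:00 = 11 h 26 min; less 30 min break → 10 h 56 min
Tue: 06:56–13:12 = 6 h 16 min; less 20 min break → 5 h 56 min
Wed: 06:24–12:55 = 6 h 31 min; less 75 min break → 5 h 16 min
Thu: 06:54–18:26 = 11 h 32 min; less 45 min break → 10 h 47 min
Fri: 06:20–17:45 = 11 h 25 min; less 30 min break → 10 h 55 min
Sat: 08:56–13:35 = 4 h 39 min
Sun: 08:30–17:43 = 9 h 13 min; less 15 min break → 8 h 58 min
Total: 10 h 56 min + 5 h 56 min + 5 h 16 min + 10 h 47 min + 10 h 55 min + 4 h 39 min + 8 h 58 min = 57 h 27 min.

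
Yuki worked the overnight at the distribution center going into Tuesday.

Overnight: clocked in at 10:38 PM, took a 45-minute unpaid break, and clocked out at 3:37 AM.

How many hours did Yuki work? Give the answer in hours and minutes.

Overnight: 10:38 PM → midnight = 1 h 22 min; midnight → 3:37 AM = 3 h 37 min; span 4 h 59 min; less 45 min break → 4 h 14 min

4 h 14 min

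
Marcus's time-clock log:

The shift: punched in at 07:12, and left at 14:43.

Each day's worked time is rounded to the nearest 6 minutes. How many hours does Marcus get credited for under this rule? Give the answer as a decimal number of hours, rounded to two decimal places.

7.50 hours

The shift: 07:12–14:43 = 7 h 31 min → rounds to 7 h 30 min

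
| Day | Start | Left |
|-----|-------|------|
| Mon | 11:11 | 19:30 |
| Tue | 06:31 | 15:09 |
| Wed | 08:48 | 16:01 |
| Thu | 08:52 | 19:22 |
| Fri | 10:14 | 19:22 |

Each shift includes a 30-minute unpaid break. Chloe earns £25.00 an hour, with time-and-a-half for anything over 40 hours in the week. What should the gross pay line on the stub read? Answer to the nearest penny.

Mon: 11:11–19:30 = 8 h 19 min; less 30 min break → 7 h 49 min
Tue: 06:31–15:09 = 8 h 38 min; less 30 min break → 8 h 8 min
Wed: 08:48–16:01 = 7 h 13 min; less 30 min break → 6 h 43 min
Thu: 08:52–19:22 = 10 h 30 min; less 30 min break → 10 h 0 min
Fri: 10:14–19:22 = 9 h 8 min; less 30 min break → 8 h 38 min
Total worked: 41 h 18 min = 2478 min.
Regular 40 h 0 min = 2400 min at £25.00/h; overtime 1 h 18 min = 78 min at £37.50/h.
Pay = (2400 × £25.00 + 78 × £37.50) ÷ 60 = £1048.75.

£1048.75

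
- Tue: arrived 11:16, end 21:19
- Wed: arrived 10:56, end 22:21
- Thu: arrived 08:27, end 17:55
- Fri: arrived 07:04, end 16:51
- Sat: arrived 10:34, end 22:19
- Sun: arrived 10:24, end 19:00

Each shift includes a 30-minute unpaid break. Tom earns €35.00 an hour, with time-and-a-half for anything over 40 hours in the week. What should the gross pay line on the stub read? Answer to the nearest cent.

€2348.50

Tue: 11:16–21:19 = 10 h 3 min; less 30 min break → 9 h 33 min
Wed: 10:56–22:21 = 11 h 25 min; less 30 min break → 10 h 55 min
Thu: 08:27–17:55 = 9 h 28 min; less 30 min break → 8 h 58 min
Fri: 07:04–16:51 = 9 h 47 min; less 30 min break → 9 h 17 min
Sat: 10:34–22:19 = 11 h 45 min; less 30 min break → 11 h 15 min
Sun: 10:24–19:00 = 8 h 36 min; less 30 min break → 8 h 6 min
Total worked: 58 h 4 min = 3484 min.
Regular 40 h 0 min = 2400 min at €35.00/h; overtime 18 h 4 min = 1084 min at €52.50/h.
Pay = (2400 × €35.00 + 1084 × €52.50) ÷ 60 = €2348.50.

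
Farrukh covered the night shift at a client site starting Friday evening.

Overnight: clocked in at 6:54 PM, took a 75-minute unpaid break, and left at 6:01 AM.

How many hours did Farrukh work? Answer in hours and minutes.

Overnight: 6:54 PM → midnight = 5 h 6 min; midnight → 6:01 AM = 6 h 1 min; span 11 h 7 min; less 75 min break → 9 h 52 min

9 h 52 min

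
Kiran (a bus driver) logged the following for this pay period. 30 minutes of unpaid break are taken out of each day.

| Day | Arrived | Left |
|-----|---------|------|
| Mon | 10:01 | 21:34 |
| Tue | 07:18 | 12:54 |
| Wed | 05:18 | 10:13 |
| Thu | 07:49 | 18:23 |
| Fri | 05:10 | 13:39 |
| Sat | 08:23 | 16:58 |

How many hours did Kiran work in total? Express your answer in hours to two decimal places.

Mon: 10:01–21:34 = 11 h 33 min; less 30 min break → 11 h 3 min
Tue: 07:18–12:54 = 5 h 36 min; less 30 min break → 5 h 6 min
Wed: 05:18–10:13 = 4 h 55 min; less 30 min break → 4 h 25 min
Thu: 07:49–18:23 = 10 h 34 min; less 30 min break → 10 h 4 min
Fri: 05:10–13:39 = 8 h 29 min; less 30 min break → 7 h 59 min
Sat: 08:23–16:58 = 8 h 35 min; less 30 min break → 8 h 5 min
Total: 11 h 3 min + 5 h 6 min + 4 h 25 min + 10 h 4 min + 7 h 59 min + 8 h 5 min = 46 h 42 min.

46.70 hours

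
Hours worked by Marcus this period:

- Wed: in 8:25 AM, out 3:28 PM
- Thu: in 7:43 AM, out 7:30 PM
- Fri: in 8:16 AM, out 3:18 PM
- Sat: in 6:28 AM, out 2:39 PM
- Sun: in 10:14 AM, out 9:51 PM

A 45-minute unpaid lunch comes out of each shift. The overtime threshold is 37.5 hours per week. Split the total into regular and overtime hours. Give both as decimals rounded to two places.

Regular 37.50 hours, overtime 4.42 hours

Wed: 8:25 AM–3:28 PM = 7 h 3 min; less 45 min break → 6 h 18 min
Thu: 7:43 AM–7:30 PM = 11 h 47 min; less 45 min break → 11 h 2 min
Fri: 8:16 AM–3:18 PM = 7 h 2 min; less 45 min break → 6 h 17 min
Sat: 6:28 AM–2:39 PM = 8 h 11 min; less 45 min break → 7 h 26 min
Sun: 10:14 AM–9:51 PM = 11 h 37 min; less 45 min break → 10 h 52 min
Total worked: 41 h 55 min = 41.92 h.
Threshold 37.5 h → overtime 4 h 25 min, regular 37 h 30 min.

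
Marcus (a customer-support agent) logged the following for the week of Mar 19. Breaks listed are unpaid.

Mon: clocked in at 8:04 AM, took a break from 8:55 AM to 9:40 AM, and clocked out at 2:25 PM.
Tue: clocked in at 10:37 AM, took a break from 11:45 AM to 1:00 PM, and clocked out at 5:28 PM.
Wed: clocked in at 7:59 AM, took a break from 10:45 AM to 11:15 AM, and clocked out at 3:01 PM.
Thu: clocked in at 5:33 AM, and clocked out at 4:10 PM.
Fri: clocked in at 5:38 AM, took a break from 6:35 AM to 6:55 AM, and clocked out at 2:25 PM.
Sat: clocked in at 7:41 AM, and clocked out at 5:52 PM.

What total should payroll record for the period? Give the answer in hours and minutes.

46 h 59 min

Mon: 8:04 AM–2:25 PM = 6 h 21 min; less 45 min break → 5 h 36 min
Tue: 10:37 AM–5:28 PM = 6 h 51 min; less 75 min break → 5 h 36 min
Wed: 7:59 AM–3:01 PM = 7 h 2 min; less 30 min break → 6 h 32 min
Thu: 5:33 AM–4:10 PM = 10 h 37 min
Fri: 5:38 AM–2:25 PM = 8 h 47 min; less 20 min break → 8 h 27 min
Sat: 7:41 AM–5:52 PM = 10 h 11 min
Total: 5 h 36 min + 5 h 36 min + 6 h 32 min + 10 h 37 min + 8 h 27 min + 10 h 11 min = 46 h 59 min.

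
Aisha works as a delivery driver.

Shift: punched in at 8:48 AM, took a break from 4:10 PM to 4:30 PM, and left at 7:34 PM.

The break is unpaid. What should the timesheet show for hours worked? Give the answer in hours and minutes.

Shift: 8:48 AM–7:34 PM = 10 h 46 min; less 20 min break → 10 h 26 min

10 h 26 min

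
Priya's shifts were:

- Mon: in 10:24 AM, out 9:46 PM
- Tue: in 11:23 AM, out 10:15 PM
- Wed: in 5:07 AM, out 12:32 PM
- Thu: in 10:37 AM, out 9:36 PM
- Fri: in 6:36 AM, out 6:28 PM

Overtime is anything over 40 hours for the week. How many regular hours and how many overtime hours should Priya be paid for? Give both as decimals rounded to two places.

Mon: 10:24 AM–9:46 PM = 11 h 22 min
Tue: 11:23 AM–10:15 PM = 10 h 52 min
Wed: 5:07 AM–12:32 PM = 7 h 25 min
Thu: 10:37 AM–9:36 PM = 10 h 59 min
Fri: 6:36 AM–6:28 PM = 11 h 52 min
Total worked: 52 h 30 min = 52.50 h.
Threshold 40 h → overtime 12 h 30 min, regular 40 h 0 min.

Regular 40.00 hours, overtime 12.50 hours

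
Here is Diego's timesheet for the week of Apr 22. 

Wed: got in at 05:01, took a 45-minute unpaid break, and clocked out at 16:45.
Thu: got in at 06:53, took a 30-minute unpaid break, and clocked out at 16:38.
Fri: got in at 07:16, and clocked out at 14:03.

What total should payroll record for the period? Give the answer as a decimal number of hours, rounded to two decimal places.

27.02 hours

Wed: 05:01–16:45 = 11 h 44 min; less 45 min break → 10 h 59 min
Thu: 06:53–16:38 = 9 h 45 min; less 30 min break → 9 h 15 min
Fri: 07:16–14:03 = 6 h 47 min
Total: 10 h 59 min + 9 h 15 min + 6 h 47 min = 27 h 1 min.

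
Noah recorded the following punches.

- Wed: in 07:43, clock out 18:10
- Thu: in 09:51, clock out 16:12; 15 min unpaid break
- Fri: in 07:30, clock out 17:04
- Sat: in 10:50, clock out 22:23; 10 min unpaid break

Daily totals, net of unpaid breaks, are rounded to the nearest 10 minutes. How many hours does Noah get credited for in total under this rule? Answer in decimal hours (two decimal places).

Wed: 07:43–18:10 = 10 h 27 min → rounds to 10 h 30 min
Thu: 09:51–16:12 = 6 h 21 min − 15 min = 6 h 6 min → rounds to 6 h 10 min
Fri: 07:30–17:04 = 9 h 34 min → rounds to 9 h 30 min
Sat: 10:50–22:23 = 11 h 33 min − 10 min = 11 h 23 min → rounds to 11 h 20 min
Total credited: 37 h 30 min.

37.50 hours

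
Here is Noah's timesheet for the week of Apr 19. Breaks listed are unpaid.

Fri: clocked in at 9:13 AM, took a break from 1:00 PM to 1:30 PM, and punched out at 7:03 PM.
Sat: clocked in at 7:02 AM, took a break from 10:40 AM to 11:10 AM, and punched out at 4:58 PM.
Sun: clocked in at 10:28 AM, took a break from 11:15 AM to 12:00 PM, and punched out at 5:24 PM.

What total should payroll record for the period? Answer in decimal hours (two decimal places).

24.95 hours

Fri: 9:13 AM–7:03 PM = 9 h 50 min; less 30 min break → 9 h 20 min
Sat: 7:02 AM–4:58 PM = 9 h 56 min; less 30 min break → 9 h 26 min
Sun: 10:28 AM–5:24 PM = 6 h 56 min; less 45 min break → 6 h 11 min
Total: 9 h 20 min + 9 h 26 min + 6 h 11 min = 24 h 57 min.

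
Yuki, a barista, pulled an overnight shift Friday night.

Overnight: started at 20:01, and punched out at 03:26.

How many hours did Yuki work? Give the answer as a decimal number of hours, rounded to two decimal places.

7.42 hours

Overnight: 20:01 → midnight = 3 h 59 min; midnight → 03:26 = 3 h 26 min; span 7 h 25 min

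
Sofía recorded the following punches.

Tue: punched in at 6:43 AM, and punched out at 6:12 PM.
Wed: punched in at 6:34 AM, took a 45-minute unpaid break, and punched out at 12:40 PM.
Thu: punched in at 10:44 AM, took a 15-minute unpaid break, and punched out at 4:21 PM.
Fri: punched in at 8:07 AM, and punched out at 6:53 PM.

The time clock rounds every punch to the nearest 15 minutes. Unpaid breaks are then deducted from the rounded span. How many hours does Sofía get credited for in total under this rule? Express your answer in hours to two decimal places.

33.25 hours

Tue: in 6:43 AM→6:45 AM, out 6:12 PM→6:15 PM; 11 h 30 min
Wed: in 6:34 AM→6:30 AM, out 12:40 PM→12:45 PM; 6 h 15 min − 45 min = 5 h 30 min
Thu: in 10:44 AM→10:45 AM, out 4:21 PM→4:15 PM; 5 h 30 min − 15 min = 5 h 15 min
Fri: in 8:07 AM→8:00 AM, out 6:53 PM→7:00 PM; 11 h 0 min
Total credited: 33 h 15 min.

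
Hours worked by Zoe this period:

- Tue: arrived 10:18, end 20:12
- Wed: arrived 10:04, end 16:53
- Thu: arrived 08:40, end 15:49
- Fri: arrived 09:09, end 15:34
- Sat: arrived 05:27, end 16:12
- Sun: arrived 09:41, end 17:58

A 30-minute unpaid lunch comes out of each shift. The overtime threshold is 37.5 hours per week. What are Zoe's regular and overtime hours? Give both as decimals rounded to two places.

Tue: 10:18–20:12 = 9 h 54 min; less 30 min break → 9 h 24 min
Wed: 10:04–16:53 = 6 h 49 min; less 30 min break → 6 h 19 min
Thu: 08:40–15:49 = 7 h 9 min; less 30 min break → 6 h 39 min
Fri: 09:09–15:34 = 6 h 25 min; less 30 min break → 5 h 55 min
Sat: 05:27–16:12 = 10 h 45 min; less 30 min break → 10 h 15 min
Sun: 09:41–17:58 = 8 h 17 min; less 30 min break → 7 h 47 min
Total worked: 46 h 19 min = 46.32 h.
Threshold 37.5 h → overtime 8 h 49 min, regular 37 h 30 min.

Regular 37.50 hours, overtime 8.82 hours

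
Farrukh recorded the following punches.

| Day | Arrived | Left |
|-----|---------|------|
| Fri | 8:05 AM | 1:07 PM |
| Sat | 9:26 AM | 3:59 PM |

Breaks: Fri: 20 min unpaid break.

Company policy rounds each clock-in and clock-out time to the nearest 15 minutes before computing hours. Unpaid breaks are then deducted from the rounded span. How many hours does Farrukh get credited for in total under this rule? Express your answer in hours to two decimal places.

Fri: in 8:05 AM→8:00 AM, out 1:07 PM→1:00 PM; 5 h 0 min − 20 min = 4 h 40 min
Sat: in 9:26 AM→9:30 AM, out 3:59 PM→4:00 PM; 6 h 30 min
Total credited: 11 h 10 min.

11.17 hours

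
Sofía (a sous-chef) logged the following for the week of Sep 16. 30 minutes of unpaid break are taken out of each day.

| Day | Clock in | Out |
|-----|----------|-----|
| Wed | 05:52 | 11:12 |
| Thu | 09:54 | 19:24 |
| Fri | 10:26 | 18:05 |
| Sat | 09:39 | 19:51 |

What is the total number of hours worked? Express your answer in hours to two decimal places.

30.68 hours

Wed: 05:52–11:12 = 5 h 20 min; less 30 min break → 4 h 50 min
Thu: 09:54–19:24 = 9 h 30 min; less 30 min break → 9 h 0 min
Fri: 10:26–18:05 = 7 h 39 min; less 30 min break → 7 h 9 min
Sat: 09:39–19:51 = 10 h 12 min; less 30 min break → 9 h 42 min
Total: 4 h 50 min + 9 h 0 min + 7 h 9 min + 9 h 42 min = 30 h 41 min.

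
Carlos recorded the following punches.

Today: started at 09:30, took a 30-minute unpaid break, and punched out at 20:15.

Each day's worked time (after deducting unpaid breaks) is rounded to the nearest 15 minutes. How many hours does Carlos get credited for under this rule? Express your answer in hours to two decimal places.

Today: 09:30–20:15 = 10 h 45 min − 30 min = 10 h 15 min → rounds to 10 h 15 min

10.25 hours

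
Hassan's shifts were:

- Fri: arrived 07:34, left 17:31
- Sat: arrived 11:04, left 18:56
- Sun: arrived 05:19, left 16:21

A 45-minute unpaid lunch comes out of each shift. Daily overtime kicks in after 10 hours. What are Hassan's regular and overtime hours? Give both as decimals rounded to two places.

Regular 26.32 hours, overtime 0.28 hours

Fri: 07:34–17:31 = 9 h 57 min; less 45 min break → 9 h 12 min
Sat: 11:04–18:56 = 7 h 52 min; less 45 min break → 7 h 7 min
Sun: 05:19–16:21 = 11 h 2 min; less 45 min break → 10 h 17 min
Fri reg 9 h 12 min / OT 0 h 0 min; Sat reg 7 h 7 min / OT 0 h 0 min; Sun reg 10 h 0 min / OT 0 h 17 min.
Totals: regular 26 h 19 min, overtime 0 h 17 min.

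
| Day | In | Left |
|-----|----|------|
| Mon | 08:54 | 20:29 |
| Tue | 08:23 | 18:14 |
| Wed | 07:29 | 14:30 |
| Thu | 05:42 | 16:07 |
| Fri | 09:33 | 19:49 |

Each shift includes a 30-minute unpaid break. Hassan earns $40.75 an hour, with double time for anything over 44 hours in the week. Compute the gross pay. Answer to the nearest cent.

$2007.62

Mon: 08:54–20:29 = 11 h 35 min; less 30 min break → 11 h 5 min
Tue: 08:23–18:14 = 9 h 51 min; less 30 min break → 9 h 21 min
Wed: 07:29–14:30 = 7 h 1 min; less 30 min break → 6 h 31 min
Thu: 05:42–16:07 = 10 h 25 min; less 30 min break → 9 h 55 min
Fri: 09:33–19:49 = 10 h 16 min; less 30 min break → 9 h 46 min
Total worked: 46 h 38 min = 2798 min.
Regular 44 h 0 min = 2640 min at $40.75/h; overtime 2 h 38 min = 158 min at $81.50/h.
Pay = (2640 × $40.75 + 158 × $81.50) ÷ 60 = $2007.62.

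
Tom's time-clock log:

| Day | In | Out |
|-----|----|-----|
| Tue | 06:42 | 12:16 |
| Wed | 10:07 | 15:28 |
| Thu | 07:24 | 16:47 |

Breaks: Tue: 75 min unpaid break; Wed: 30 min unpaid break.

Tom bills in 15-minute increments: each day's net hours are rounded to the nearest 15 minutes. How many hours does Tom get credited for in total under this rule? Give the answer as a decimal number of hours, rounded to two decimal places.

Tue: 06:42–12:16 = 5 h 34 min − 75 min = 4 h 19 min → rounds to 4 h 15 min
Wed: 10:07–15:28 = 5 h 21 min − 30 min = 4 h 51 min → rounds to 4 h 45 min
Thu: 07:24–16:47 = 9 h 23 min → rounds to 9 h 30 min
Total credited: 18 h 30 min.

18.50 hours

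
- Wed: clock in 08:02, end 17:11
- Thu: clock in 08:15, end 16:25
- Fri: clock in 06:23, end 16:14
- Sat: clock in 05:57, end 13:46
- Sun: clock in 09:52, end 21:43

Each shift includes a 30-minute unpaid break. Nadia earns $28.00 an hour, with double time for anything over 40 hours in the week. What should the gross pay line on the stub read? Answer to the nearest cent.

Wed: 08:02–17:11 = 9 h 9 min; less 30 min break → 8 h 39 min
Thu: 08:15–16:25 = 8 h 10 min; less 30 min break → 7 h 40 min
Fri: 06:23–16:14 = 9 h 51 min; less 30 min break → 9 h 21 min
Sat: 05:57–13:46 = 7 h 49 min; less 30 min break → 7 h 19 min
Sun: 09:52–21:43 = 11 h 51 min; less 30 min break → 11 h 21 min
Total worked: 44 h 20 min = 2660 min.
Regular 40 h 0 min = 2400 min at $28.00/h; overtime 4 h 20 min = 260 min at $56.00/h.
Pay = (2400 × $28.00 + 260 × $56.00) ÷ 60 = $1362.67.

$1362.67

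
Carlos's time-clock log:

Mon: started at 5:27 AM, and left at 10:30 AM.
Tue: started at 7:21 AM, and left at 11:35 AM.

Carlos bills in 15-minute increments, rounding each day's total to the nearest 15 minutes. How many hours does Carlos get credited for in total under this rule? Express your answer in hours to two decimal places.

Mon: 5:27 AM–10:30 AM = 5 h 3 min → rounds to 5 h 0 min
Tue: 7:21 AM–11:35 AM = 4 h 14 min → rounds to 4 h 15 min
Total credited: 9 h 15 min.

9.25 hours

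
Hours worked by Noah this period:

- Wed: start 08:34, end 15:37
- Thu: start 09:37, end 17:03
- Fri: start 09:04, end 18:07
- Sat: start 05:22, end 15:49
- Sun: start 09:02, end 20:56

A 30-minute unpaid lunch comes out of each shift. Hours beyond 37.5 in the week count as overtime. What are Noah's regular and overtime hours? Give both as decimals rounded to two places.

Wed: 08:34–15:37 = 7 h 3 min; less 30 min break → 6 h 33 min
Thu: 09:37–17:03 = 7 h 26 min; less 30 min break → 6 h 56 min
Fri: 09:04–18:07 = 9 h 3 min; less 30 min break → 8 h 33 min
Sat: 05:22–15:49 = 10 h 27 min; less 30 min break → 9 h 57 min
Sun: 09:02–20:56 = 11 h 54 min; less 30 min break → 11 h 24 min
Total worked: 43 h 23 min = 43.38 h.
Threshold 37.5 h → overtime 5 h 53 min, regular 37 h 30 min.

Regular 37.50 hours, overtime 5.88 hours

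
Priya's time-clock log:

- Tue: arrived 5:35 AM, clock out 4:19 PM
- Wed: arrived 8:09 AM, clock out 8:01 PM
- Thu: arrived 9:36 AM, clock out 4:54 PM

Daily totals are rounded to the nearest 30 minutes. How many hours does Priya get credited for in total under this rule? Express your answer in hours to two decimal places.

30.00 hours

Tue: 5:35 AM–4:19 PM = 10 h 44 min → rounds to 10 h 30 min
Wed: 8:09 AM–8:01 PM = 11 h 52 min → rounds to 12 h 0 min
Thu: 9:36 AM–4:54 PM = 7 h 18 min → rounds to 7 h 30 min
Total credited: 30 h 0 min.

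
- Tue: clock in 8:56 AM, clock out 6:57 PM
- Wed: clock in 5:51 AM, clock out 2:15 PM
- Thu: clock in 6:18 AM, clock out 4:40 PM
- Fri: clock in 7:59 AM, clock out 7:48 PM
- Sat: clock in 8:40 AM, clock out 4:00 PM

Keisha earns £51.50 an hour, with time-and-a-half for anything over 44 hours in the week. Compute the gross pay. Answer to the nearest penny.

Tue: 8:56 AM–6:57 PM = 10 h 1 min
Wed: 5:51 AM–2:15 PM = 8 h 24 min
Thu: 6:18 AM–4:40 PM = 10 h 22 min
Fri: 7:59 AM–7:48 PM = 11 h 49 min
Sat: 8:40 AM–4:00 PM = 7 h 20 min
Total worked: 47 h 56 min = 2876 min.
Regular 44 h 0 min = 2640 min at £51.50/h; overtime 3 h 56 min = 236 min at £77.25/h.
Pay = (2640 × £51.50 + 236 × £77.25) ÷ 60 = £2569.85.

£2569.85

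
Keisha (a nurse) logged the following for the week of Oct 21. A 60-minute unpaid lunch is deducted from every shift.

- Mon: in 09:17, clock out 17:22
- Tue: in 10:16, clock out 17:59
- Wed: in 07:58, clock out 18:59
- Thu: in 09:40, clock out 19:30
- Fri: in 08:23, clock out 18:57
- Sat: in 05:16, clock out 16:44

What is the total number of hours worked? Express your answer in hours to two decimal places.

Mon: 09:17–17:22 = 8 h 5 min; less 60 min break → 7 h 5 min
Tue: 10:16–17:59 = 7 h 43 min; less 60 min break → 6 h 43 min
Wed: 07:58–18:59 = 11 h 1 min; less 60 min break → 10 h 1 min
Thu: 09:40–19:30 = 9 h 50 min; less 60 min break → 8 h 50 min
Fri: 08:23–18:57 = 10 h 34 min; less 60 min break → 9 h 34 min
Sat: 05:16–16:44 = 11 h 28 min; less 60 min break → 10 h 28 min
Total: 7 h 5 min + 6 h 43 min + 10 h 1 min + 8 h 50 min + 9 h 34 min + 10 h 28 min = 52 h 41 min.

52.68 hours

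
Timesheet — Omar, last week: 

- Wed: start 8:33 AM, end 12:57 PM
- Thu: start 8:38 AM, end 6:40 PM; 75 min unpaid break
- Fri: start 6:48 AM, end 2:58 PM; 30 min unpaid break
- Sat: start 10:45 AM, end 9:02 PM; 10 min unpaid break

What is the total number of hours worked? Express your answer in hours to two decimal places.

30.97 hours

Wed: 8:33 AM–12:57 PM = 4 h 24 min
Thu: 8:38 AM–6:40 PM = 10 h 2 min; less 75 min break → 8 h 47 min
Fri: 6:48 AM–2:58 PM = 8 h 10 min; less 30 min break → 7 h 40 min
Sat: 10:45 AM–9:02 PM = 10 h 17 min; less 10 min break → 10 h 7 min
Total: 4 h 24 min + 8 h 47 min + 7 h 40 min + 10 h 7 min = 30 h 58 min.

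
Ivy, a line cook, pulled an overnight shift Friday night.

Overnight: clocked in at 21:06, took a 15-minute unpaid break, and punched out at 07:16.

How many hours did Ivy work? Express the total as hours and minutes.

9 h 55 min

Overnight: 21:06 → midnight = 2 h 54 min; midnight → 07:16 = 7 h 16 min; span 10 h 10 min; less 15 min break → 9 h 55 min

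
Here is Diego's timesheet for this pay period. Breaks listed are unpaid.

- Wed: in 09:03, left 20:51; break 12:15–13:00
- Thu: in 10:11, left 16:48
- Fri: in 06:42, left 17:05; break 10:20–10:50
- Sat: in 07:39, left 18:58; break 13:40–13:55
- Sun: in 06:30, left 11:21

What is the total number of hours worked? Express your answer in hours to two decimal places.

43.47 hours

Wed: 09:03–20:51 = 11 h 48 min; less 45 min break → 11 h 3 min
Thu: 10:11–16:48 = 6 h 37 min
Fri: 06:42–17:05 = 10 h 23 min; less 30 min break → 9 h 53 min
Sat: 07:39–18:58 = 11 h 19 min; less 15 min break → 11 h 4 min
Sun: 06:30–11:21 = 4 h 51 min
Total: 11 h 3 min + 6 h 37 min + 9 h 53 min + 11 h 4 min + 4 h 51 min = 43 h 28 min.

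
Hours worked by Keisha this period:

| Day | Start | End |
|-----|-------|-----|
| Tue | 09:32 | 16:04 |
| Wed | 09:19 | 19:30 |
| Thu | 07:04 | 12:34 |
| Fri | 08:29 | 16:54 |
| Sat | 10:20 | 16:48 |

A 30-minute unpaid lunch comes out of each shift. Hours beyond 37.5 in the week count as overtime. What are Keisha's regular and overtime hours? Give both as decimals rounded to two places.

Regular 34.60 hours, overtime 0.00 hours

Tue: 09:32–16:04 = 6 h 32 min; less 30 min break → 6 h 2 min
Wed: 09:19–19:30 = 10 h 11 min; less 30 min break → 9 h 41 min
Thu: 07:04–12:34 = 5 h 30 min; less 30 min break → 5 h 0 min
Fri: 08:29–16:54 = 8 h 25 min; less 30 min break → 7 h 55 min
Sat: 10:20–16:48 = 6 h 28 min; less 30 min break → 5 h 58 min
Total worked: 34 h 36 min = 34.60 h.
Threshold 37.5 h → overtime 0 h 0 min, regular 34 h 36 min.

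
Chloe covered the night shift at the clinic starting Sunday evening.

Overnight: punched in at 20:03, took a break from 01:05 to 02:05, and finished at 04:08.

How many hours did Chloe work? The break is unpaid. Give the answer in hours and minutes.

Overnight: 20:03 → midnight = 3 h 57 min; midnight → 04:08 = 4 h 8 min; span 8 h 5 min; less 60 min break → 7 h 5 min

7 h 5 min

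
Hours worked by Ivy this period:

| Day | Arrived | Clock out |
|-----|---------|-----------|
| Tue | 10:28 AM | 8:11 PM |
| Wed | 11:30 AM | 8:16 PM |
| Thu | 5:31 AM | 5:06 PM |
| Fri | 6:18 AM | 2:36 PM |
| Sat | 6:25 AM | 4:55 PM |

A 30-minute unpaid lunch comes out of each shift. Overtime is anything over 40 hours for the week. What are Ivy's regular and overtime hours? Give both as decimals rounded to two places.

Regular 40.00 hours, overtime 6.37 hours

Tue: 10:28 AM–8:11 PM = 9 h 43 min; less 30 min break → 9 h 13 min
Wed: 11:30 AM–8:16 PM = 8 h 46 min; less 30 min break → 8 h 16 min
Thu: 5:31 AM–5:06 PM = 11 h 35 min; less 30 min break → 11 h 5 min
Fri: 6:18 AM–2:36 PM = 8 h 18 min; less 30 min break → 7 h 48 min
Sat: 6:25 AM–4:55 PM = 10 h 30 min; less 30 min break → 10 h 0 min
Total worked: 46 h 22 min = 46.37 h.
Threshold 40 h → overtime 6 h 22 min, regular 40 h 0 min.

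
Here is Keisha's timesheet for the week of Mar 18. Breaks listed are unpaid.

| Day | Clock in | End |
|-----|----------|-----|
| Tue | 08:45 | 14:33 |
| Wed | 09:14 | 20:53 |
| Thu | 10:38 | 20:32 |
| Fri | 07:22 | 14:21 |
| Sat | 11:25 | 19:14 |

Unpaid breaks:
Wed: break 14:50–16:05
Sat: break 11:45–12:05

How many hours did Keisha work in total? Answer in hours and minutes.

Tue: 08:45–14:33 = 5 h 48 min
Wed: 09:14–20:53 = 11 h 39 min; less 75 min break → 10 h 24 min
Thu: 10:38–20:32 = 9 h 54 min
Fri: 07:22–14:21 = 6 h 59 min
Sat: 11:25–19:14 = 7 h 49 min; less 20 min break → 7 h 29 min
Total: 5 h 48 min + 10 h 24 min + 9 h 54 min + 6 h 59 min + 7 h 29 min = 40 h 34 min.

40 h 34 min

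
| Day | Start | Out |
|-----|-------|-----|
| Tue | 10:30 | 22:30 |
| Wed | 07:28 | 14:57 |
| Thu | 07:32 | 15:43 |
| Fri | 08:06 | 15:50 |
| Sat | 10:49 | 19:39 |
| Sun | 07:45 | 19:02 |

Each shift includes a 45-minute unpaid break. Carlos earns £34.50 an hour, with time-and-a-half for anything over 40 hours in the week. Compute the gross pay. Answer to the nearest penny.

Tue: 10:30–22:30 = 12 h 0 min; less 45 min break → 11 h 15 min
Wed: 07:28–14:57 = 7 h 29 min; less 45 min break → 6 h 44 min
Thu: 07:32–15:43 = 8 h 11 min; less 45 min break → 7 h 26 min
Fri: 08:06–15:50 = 7 h 44 min; less 45 min break → 6 h 59 min
Sat: 10:49–19:39 = 8 h 50 min; less 45 min break → 8 h 5 min
Sun: 07:45–19:02 = 11 h 17 min; less 45 min break → 10 h 32 min
Total worked: 51 h 1 min = 3061 min.
Regular 40 h 0 min = 2400 min at £34.50/h; overtime 11 h 1 min = 661 min at £51.75/h.
Pay = (2400 × £34.50 + 661 × £51.75) ÷ 60 = £1950.11.

£1950.11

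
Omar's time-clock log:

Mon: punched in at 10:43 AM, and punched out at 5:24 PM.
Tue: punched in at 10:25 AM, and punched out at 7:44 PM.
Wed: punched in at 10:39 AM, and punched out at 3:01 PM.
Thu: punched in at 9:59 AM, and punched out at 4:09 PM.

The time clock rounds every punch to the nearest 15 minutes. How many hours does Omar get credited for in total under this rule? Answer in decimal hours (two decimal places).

Mon: in 10:43 AM→10:45 AM, out 5:24 PM→5:30 PM; 6 h 45 min
Tue: in 10:25 AM→10:30 AM, out 7:44 PM→7:45 PM; 9 h 15 min
Wed: in 10:39 AM→10:45 AM, out 3:01 PM→3:00 PM; 4 h 15 min
Thu: in 9:59 AM→10:00 AM, out 4:09 PM→4:15 PM; 6 h 15 min
Total credited: 26 h 30 min.

26.50 hours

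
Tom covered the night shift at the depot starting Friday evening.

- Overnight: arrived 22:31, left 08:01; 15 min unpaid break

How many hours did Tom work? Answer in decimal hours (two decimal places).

9.25 hours

Overnight: 22:31 → midnight = 1 h 29 min; midnight → 08:01 = 8 h 1 min; span 9 h 30 min; less 15 min break → 9 h 15 min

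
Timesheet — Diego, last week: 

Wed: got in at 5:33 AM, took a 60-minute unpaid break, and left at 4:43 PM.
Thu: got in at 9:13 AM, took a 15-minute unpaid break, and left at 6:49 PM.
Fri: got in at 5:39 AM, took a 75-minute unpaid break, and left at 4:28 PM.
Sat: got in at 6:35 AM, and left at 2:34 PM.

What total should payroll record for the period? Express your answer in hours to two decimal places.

Wed: 5:33 AM–4:43 PM = 11 h 10 min; less 60 min break → 10 h 10 min
Thu: 9:13 AM–6:49 PM = 9 h 36 min; less 15 min break → 9 h 21 min
Fri: 5:39 AM–4:28 PM = 10 h 49 min; less 75 min break → 9 h 34 min
Sat: 6:35 AM–2:34 PM = 7 h 59 min
Total: 10 h 10 min + 9 h 21 min + 9 h 34 min + 7 h 59 min = 37 h 4 min.

37.07 hours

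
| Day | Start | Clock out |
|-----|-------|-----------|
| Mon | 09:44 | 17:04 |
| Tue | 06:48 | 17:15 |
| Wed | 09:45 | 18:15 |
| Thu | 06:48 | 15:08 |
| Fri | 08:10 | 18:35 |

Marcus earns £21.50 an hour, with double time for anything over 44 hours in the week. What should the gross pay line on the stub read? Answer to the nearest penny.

£990.43

Mon: 09:44–17:04 = 7 h 20 min
Tue: 06:48–17:15 = 10 h 27 min
Wed: 09:45–18:15 = 8 h 30 min
Thu: 06:48–15:08 = 8 h 20 min
Fri: 08:10–18:35 = 10 h 25 min
Total worked: 45 h 2 min = 2702 min.
Regular 44 h 0 min = 2640 min at £21.50/h; overtime 1 h 2 min = 62 min at £43.00/h.
Pay = (2640 × £21.50 + 62 × £43.00) ÷ 60 = £990.43.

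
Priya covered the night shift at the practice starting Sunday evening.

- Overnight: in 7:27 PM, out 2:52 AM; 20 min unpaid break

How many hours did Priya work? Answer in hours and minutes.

7 h 5 min

Overnight: 7:27 PM → midnight = 4 h 33 min; midnight → 2:52 AM = 2 h 52 min; span 7 h 25 min; less 20 min break → 7 h 5 min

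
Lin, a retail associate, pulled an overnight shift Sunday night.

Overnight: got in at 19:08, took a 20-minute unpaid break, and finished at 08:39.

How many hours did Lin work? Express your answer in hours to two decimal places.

13.18 hours

Overnight: 19:08 → midnight = 4 h 52 min; midnight → 08:39 = 8 h 39 min; span 13 h 31 min; less 20 min break → 13 h 11 min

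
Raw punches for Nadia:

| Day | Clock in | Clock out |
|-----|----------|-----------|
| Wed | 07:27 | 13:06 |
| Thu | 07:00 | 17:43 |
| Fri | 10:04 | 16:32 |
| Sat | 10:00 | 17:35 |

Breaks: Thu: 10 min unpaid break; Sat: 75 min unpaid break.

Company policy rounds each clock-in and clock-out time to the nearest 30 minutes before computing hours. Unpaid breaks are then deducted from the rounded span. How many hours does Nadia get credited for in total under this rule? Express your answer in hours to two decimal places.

28.58 hours

Wed: in 07:27→07:30, out 13:06→13:00; 5 h 30 min
Thu: in 07:00→07:00, out 17:43→17:30; 10 h 30 min − 10 min = 10 h 20 min
Fri: in 10:04→10:00, out 16:32→16:30; 6 h 30 min
Sat: in 10:00→10:00, out 17:35→17:30; 7 h 30 min − 75 min = 6 h 15 min
Total credited: 28 h 35 min.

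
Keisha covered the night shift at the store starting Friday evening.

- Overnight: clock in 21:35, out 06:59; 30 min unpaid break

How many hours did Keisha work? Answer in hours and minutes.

8 h 54 min

Overnight: 21:35 → midnight = 2 h 25 min; midnight → 06:59 = 6 h 59 min; span 9 h 24 min; less 30 min break → 8 h 54 min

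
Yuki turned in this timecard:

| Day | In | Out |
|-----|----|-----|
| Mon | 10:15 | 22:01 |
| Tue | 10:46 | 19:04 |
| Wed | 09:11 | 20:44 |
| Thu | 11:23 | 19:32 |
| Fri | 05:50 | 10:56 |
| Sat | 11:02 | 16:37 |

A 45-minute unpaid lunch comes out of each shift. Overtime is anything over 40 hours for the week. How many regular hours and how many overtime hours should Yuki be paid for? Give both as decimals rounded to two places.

Regular 40.00 hours, overtime 5.95 hours

Mon: 10:15–22:01 = 11 h 46 min; less 45 min break → 11 h 1 min
Tue: 10:46–19:04 = 8 h 18 min; less 45 min break → 7 h 33 min
Wed: 09:11–20:44 = 11 h 33 min; less 45 min break → 10 h 48 min
Thu: 11:23–19:32 = 8 h 9 min; less 45 min break → 7 h 24 min
Fri: 05:50–10:56 = 5 h 6 min; less 45 min break → 4 h 21 min
Sat: 11:02–16:37 = 5 h 35 min; less 45 min break → 4 h 50 min
Total worked: 45 h 57 min = 45.95 h.
Threshold 40 h → overtime 5 h 57 min, regular 40 h 0 min.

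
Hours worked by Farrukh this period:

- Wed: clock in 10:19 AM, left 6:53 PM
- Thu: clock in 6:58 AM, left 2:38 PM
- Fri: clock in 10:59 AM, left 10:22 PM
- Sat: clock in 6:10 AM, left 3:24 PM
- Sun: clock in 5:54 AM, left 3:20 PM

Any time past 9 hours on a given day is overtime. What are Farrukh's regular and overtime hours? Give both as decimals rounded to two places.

Regular 43.23 hours, overtime 3.05 hours

Wed: 10:19 AM–6:53 PM = 8 h 34 min
Thu: 6:58 AM–2:38 PM = 7 h 40 min
Fri: 10:59 AM–10:22 PM = 11 h 23 min
Sat: 6:10 AM–3:24 PM = 9 h 14 min
Sun: 5:54 AM–3:20 PM = 9 h 26 min
Wed reg 8 h 34 min / OT 0 h 0 min; Thu reg 7 h 40 min / OT 0 h 0 min; Fri reg 9 h 0 min / OT 2 h 23 min; Sat reg 9 h 0 min / OT 0 h 14 min; Sun reg 9 h 0 min / OT 0 h 26 min.
Totals: regular 43 h 14 min, overtime 3 h 3 min.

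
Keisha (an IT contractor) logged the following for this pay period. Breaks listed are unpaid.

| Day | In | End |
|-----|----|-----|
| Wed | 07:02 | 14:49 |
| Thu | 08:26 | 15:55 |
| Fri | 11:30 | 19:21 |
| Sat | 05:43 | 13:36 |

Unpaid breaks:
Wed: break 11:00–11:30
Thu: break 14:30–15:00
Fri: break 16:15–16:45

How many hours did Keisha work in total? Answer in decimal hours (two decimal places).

Wed: 07:02–14:49 = 7 h 47 min; less 30 min break → 7 h 17 min
Thu: 08:26–15:55 = 7 h 29 min; less 30 min break → 6 h 59 min
Fri: 11:30–19:21 = 7 h 51 min; less 30 min break → 7 h 21 min
Sat: 05:43–13:36 = 7 h 53 min
Total: 7 h 17 min + 6 h 59 min + 7 h 21 min + 7 h 53 min = 29 h 30 min.

29.50 hours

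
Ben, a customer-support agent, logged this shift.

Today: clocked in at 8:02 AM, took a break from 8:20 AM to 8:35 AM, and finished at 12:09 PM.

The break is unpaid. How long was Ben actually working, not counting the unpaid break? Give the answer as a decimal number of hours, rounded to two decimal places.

3.87 hours

Today: 8:02 AM–12:09 PM = 4 h 7 min; less 15 min break → 3 h 52 min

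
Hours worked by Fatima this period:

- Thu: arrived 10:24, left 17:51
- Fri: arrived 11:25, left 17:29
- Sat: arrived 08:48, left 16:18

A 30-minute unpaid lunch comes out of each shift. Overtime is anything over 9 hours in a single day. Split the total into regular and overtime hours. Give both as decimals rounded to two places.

Thu: 10:24–17:51 = 7 h 27 min; less 30 min break → 6 h 57 min
Fri: 11:25–17:29 = 6 h 4 min; less 30 min break → 5 h 34 min
Sat: 08:48–16:18 = 7 h 30 min; less 30 min break → 7 h 0 min
Thu reg 6 h 57 min / OT 0 h 0 min; Fri reg 5 h 34 min / OT 0 h 0 min; Sat reg 7 h 0 min / OT 0 h 0 min.
Totals: regular 19 h 31 min, overtime 0 h 0 min.

Regular 19.52 hours, overtime 0.00 hours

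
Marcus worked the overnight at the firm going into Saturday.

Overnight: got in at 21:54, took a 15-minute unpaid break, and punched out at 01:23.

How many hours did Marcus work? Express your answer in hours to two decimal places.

Overnight: 21:54 → midnight = 2 h 6 min; midnight → 01:23 = 1 h 23 min; span 3 h 29 min; less 15 min break → 3 h 14 min

3.23 hours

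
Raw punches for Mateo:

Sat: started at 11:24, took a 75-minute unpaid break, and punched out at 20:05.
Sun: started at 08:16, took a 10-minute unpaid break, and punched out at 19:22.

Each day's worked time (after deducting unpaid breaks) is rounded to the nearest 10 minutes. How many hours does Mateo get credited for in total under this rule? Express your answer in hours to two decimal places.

18.50 hours

Sat: 11:24–20:05 = 8 h 41 min − 75 min = 7 h 26 min → rounds to 7 h 30 min
Sun: 08:16–19:22 = 11 h 6 min − 10 min = 10 h 56 min → rounds to 11 h 0 min
Total credited: 18 h 30 min.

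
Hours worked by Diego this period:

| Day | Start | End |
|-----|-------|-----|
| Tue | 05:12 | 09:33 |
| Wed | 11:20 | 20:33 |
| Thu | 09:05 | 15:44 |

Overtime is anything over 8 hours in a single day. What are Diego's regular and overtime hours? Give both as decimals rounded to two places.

Regular 19.00 hours, overtime 1.22 hours

Tue: 05:12–09:33 = 4 h 21 min
Wed: 11:20–20:33 = 9 h 13 min
Thu: 09:05–15:44 = 6 h 39 min
Tue reg 4 h 21 min / OT 0 h 0 min; Wed reg 8 h 0 min / OT 1 h 13 min; Thu reg 6 h 39 min / OT 0 h 0 min.
Totals: regular 19 h 0 min, overtime 1 h 13 min.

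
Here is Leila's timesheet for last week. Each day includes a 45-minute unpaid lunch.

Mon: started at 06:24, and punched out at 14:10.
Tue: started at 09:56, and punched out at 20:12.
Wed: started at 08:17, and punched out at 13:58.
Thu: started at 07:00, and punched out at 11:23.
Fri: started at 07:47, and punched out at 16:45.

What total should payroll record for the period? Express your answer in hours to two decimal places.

Mon: 06:24–14:10 = 7 h 46 min; less 45 min break → 7 h 1 min
Tue: 09:56–20:12 = 10 h 16 min; less 45 min break → 9 h 31 min
Wed: 08:17–13:58 = 5 h 41 min; less 45 min break → 4 h 56 min
Thu: 07:00–11:23 = 4 h 23 min; less 45 min break → 3 h 38 min
Fri: 07:47–16:45 = 8 h 58 min; less 45 min break → 8 h 13 min
Total: 7 h 1 min + 9 h 31 min + 4 h 56 min + 3 h 38 min + 8 h 13 min = 33 h 19 min.

33.32 hours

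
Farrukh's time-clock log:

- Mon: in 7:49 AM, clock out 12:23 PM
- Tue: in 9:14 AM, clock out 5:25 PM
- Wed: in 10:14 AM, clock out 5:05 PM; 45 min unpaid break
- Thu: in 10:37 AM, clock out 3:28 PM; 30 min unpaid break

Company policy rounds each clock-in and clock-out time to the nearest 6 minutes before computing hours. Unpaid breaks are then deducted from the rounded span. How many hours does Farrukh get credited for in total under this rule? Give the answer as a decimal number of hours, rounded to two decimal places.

23.35 hours

Mon: in 7:49 AM→7:48 AM, out 12:23 PM→12:24 PM; 4 h 36 min
Tue: in 9:14 AM→9:12 AM, out 5:25 PM→5:24 PM; 8 h 12 min
Wed: in 10:14 AM→10:12 AM, out 5:05 PM→5:06 PM; 6 h 54 min − 45 min = 6 h 9 min
Thu: in 10:37 AM→10:36 AM, out 3:28 PM→3:30 PM; 4 h 54 min − 30 min = 4 h 24 min
Total credited: 23 h 21 min.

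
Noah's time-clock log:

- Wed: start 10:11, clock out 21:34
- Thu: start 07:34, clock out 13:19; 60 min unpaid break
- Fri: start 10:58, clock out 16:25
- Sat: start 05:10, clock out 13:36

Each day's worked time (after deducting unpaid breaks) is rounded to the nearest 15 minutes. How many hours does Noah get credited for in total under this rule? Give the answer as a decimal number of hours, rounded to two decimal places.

30.25 hours

Wed: 10:11–21:34 = 11 h 23 min → rounds to 11 h 30 min
Thu: 07:34–13:19 = 5 h 45 min − 60 min = 4 h 45 min → rounds to 4 h 45 min
Fri: 10:58–16:25 = 5 h 27 min → rounds to 5 h 30 min
Sat: 05:10–13:36 = 8 h 26 min → rounds to 8 h 30 min
Total credited: 30 h 15 min.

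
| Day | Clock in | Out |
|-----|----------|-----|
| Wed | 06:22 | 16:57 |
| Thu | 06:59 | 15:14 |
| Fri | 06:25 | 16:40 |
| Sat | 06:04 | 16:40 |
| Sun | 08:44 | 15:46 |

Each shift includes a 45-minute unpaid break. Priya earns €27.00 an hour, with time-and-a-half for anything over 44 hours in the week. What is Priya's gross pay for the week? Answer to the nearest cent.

€1160.10

Wed: 06:22–16:57 = 10 h 35 min; less 45 min break → 9 h 50 min
Thu: 06:59–15:14 = 8 h 15 min; less 45 min break → 7 h 30 min
Fri: 06:25–16:40 = 10 h 15 min; less 45 min break → 9 h 30 min
Sat: 06:04–16:40 = 10 h 36 min; less 45 min break → 9 h 51 min
Sun: 08:44–15:46 = 7 h 2 min; less 45 min break → 6 h 17 min
Total worked: 42 h 58 min = 2578 min.
Regular 42 h 58 min = 2578 min at €27.00/h; overtime 0 h 0 min = 0 min at €40.50/h.
Pay = (2578 × €27.00 + 0 × €40.50) ÷ 60 = €1160.10.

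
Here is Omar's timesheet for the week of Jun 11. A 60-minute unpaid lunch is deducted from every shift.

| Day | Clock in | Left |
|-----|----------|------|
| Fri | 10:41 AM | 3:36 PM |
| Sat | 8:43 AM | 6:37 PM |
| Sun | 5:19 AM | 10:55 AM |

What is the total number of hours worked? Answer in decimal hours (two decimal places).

17.42 hours

Fri: 10:41 AM–3:36 PM = 4 h 55 min; less 60 min break → 3 h 55 min
Sat: 8:43 AM–6:37 PM = 9 h 54 min; less 60 min break → 8 h 54 min
Sun: 5:19 AM–10:55 AM = 5 h 36 min; less 60 min break → 4 h 36 min
Total: 3 h 55 min + 8 h 54 min + 4 h 36 min = 17 h 25 min.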